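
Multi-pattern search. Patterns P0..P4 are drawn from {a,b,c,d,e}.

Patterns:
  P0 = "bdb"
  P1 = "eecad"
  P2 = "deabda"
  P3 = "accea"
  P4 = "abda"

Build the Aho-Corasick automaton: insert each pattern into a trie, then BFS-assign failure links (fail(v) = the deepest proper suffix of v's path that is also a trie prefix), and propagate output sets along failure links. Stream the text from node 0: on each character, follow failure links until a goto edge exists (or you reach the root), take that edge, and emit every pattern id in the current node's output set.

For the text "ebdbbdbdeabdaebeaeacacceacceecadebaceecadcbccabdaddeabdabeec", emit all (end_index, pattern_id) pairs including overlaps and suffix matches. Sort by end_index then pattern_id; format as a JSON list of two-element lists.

Construct AC machine:
Trie (insert patterns):
  0='ε' goto a→15 b→1 d→9 e→4
  1='b' goto d→2
  2='bd' goto b→3
  3='bdb' goto ·  [P0 ends]
  4='e' goto e→5
  5='ee' goto c→6
  6='eec' goto a→7
  7='eeca' goto d→8
  8='eecad' goto ·  [P1 ends]
  9='d' goto e→10
  10='de' goto a→11
  11='dea' goto b→12
  12='deab' goto d→13
  13='deabd' goto a→14
  14='deabda' goto ·  [P2 ends]
  15='a' goto b→20 c→16
  16='ac' goto c→17
  17='acc' goto e→18
  18='acce' goto a→19
  19='accea' goto ·  [P3 ends]
  20='ab' goto d→21
  21='abd' goto a→22
  22='abda' goto ·  [P4 ends]

Failure links (BFS by depth):
  fail(1) 'b': from fail(0)=0 chase 'b': 0 ⇒ 0;  out=∅∪out(0)=∅
  fail(4) 'e': from fail(0)=0 chase 'e': 0 ⇒ 0;  out=∅∪out(0)=∅
  fail(9) 'd': from fail(0)=0 chase 'd': 0 ⇒ 0;  out=∅∪out(0)=∅
  fail(15) 'a': from fail(0)=0 chase 'a': 0 ⇒ 0;  out=∅∪out(0)=∅
  fail(2) 'bd': from fail(1)=0 chase 'd': 0 ⇒ 9;  out=∅∪out(9)=∅
  fail(5) 'ee': from fail(4)=0 chase 'e': 0 ⇒ 4;  out=∅∪out(4)=∅
  fail(10) 'de': from fail(9)=0 chase 'e': 0 ⇒ 4;  out=∅∪out(4)=∅
  fail(16) 'ac': from fail(15)=0 chase 'c': 0 ⇒ 0;  out=∅∪out(0)=∅
  fail(20) 'ab': from fail(15)=0 chase 'b': 0 ⇒ 1;  out=∅∪out(1)=∅
  fail(3) 'bdb': from fail(2)=9 chase 'b': 9→0 ⇒ 1;  out={0}∪out(1)={0}
  fail(6) 'eec': from fail(5)=4 chase 'c': 4→0 ⇒ 0;  out=∅∪out(0)=∅
  fail(11) 'dea': from fail(10)=4 chase 'a': 4→0 ⇒ 15;  out=∅∪out(15)=∅
  fail(17) 'acc': from fail(16)=0 chase 'c': 0 ⇒ 0;  out=∅∪out(0)=∅
  fail(21) 'abd': from fail(20)=1 chase 'd': 1 ⇒ 2;  out=∅∪out(2)=∅
  fail(7) 'eeca': from fail(6)=0 chase 'a': 0 ⇒ 15;  out=∅∪out(15)=∅
  fail(12) 'deab': from fail(11)=15 chase 'b': 15 ⇒ 20;  out=∅∪out(20)=∅
  fail(18) 'acce': from fail(17)=0 chase 'e': 0 ⇒ 4;  out=∅∪out(4)=∅
  fail(22) 'abda': from fail(21)=2 chase 'a': 2→9→0 ⇒ 15;  out={4}∪out(15)={4}
  fail(8) 'eecad': from fail(7)=15 chase 'd': 15→0 ⇒ 9;  out={1}∪out(9)={1}
  fail(13) 'deabd': from fail(12)=20 chase 'd': 20 ⇒ 21;  out=∅∪out(21)=∅
  fail(19) 'accea': from fail(18)=4 chase 'a': 4→0 ⇒ 15;  out={3}∪out(15)={3}
  fail(14) 'deabda': from fail(13)=21 chase 'a': 21 ⇒ 22;  out={2}∪out(22)={2,4}

Scan:
pos 0 'e': at 4
pos 1 'b': at 1 (via fail)
pos 2 'd': at 2
pos 3 'b': at 3  → match P0@[1:3]
pos 4 'b': at 1 (via fail)
pos 5 'd': at 2
pos 6 'b': at 3  → match P0@[4:6]
pos 7 'd': at 2 (via fail)
pos 8 'e': at 10 (via fail)
pos 9 'a': at 11
pos 10 'b': at 12
pos 11 'd': at 13
pos 12 'a': at 14  → match P2@[7:12],P4@[9:12]
pos 13 'e': at 4 (via fail)
pos 14 'b': at 1 (via fail)
pos 15 'e': at 4 (via fail)
pos 16 'a': at 15 (via fail)
pos 17 'e': at 4 (via fail)
pos 18 'a': at 15 (via fail)
pos 19 'c': at 16
pos 20 'a': at 15 (via fail)
pos 21 'c': at 16
pos 22 'c': at 17
pos 23 'e': at 18
pos 24 'a': at 19  → match P3@[20:24]
pos 25 'c': at 16 (via fail)
pos 26 'c': at 17
pos 27 'e': at 18
pos 28 'e': at 5 (via fail)
pos 29 'c': at 6
pos 30 'a': at 7
pos 31 'd': at 8  → match P1@[27:31]
pos 32 'e': at 10 (via fail)
pos 33 'b': at 1 (via fail)
pos 34 'a': at 15 (via fail)
pos 35 'c': at 16
pos 36 'e': at 4 (via fail)
pos 37 'e': at 5
pos 38 'c': at 6
pos 39 'a': at 7
pos 40 'd': at 8  → match P1@[36:40]
pos 41 'c': at 0 (via fail)
pos 42 'b': at 1
pos 43 'c': at 0 (via fail)
pos 44 'c': at 0
pos 45 'a': at 15
pos 46 'b': at 20
pos 47 'd': at 21
pos 48 'a': at 22  → match P4@[45:48]
pos 49 'd': at 9 (via fail)
pos 50 'd': at 9 (via fail)
pos 51 'e': at 10
pos 52 'a': at 11
pos 53 'b': at 12
pos 54 'd': at 13
pos 55 'a': at 14  → match P2@[50:55],P4@[52:55]
pos 56 'b': at 20 (via fail)
pos 57 'e': at 4 (via fail)
pos 58 'e': at 5
pos 59 'c': at 6

All matches (sorted): [[3,0],[6,0],[12,2],[12,4],[24,3],[31,1],[40,1],[48,4],[55,2],[55,4]]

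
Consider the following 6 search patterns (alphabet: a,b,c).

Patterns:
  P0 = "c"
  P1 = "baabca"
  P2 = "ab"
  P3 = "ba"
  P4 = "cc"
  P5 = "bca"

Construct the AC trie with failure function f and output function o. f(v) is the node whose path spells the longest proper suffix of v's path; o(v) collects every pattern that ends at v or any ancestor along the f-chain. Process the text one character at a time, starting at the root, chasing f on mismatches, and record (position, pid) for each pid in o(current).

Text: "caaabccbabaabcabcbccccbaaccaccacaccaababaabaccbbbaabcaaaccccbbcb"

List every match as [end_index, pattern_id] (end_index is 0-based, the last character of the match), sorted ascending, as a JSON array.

Build automaton:
Trie nodes:
  n0 'ε': a→8 b→2 c→1
  n1 'c': c→10  ←P0
  n2 'b': a→3 c→11
  n3 'ba': a→4  ←P3
  n4 'baa': b→5
  n5 'baab': c→6
  n6 'baabc': a→7
  n7 'baabca': ·  ←P1
  n8 'a': b→9
  n9 'ab': ·  ←P2
  n10 'cc': ·  ←P4
  n11 'bc': a→12
  n12 'bca': ·  ←P5

BFS fail/out derivation:
  n1('c'): parent n0 fail=0; on 'c' 0 → fail=0;  out {0}∪∅={0}
  n2('b'): parent n0 fail=0; on 'b' 0 → fail=0;  out ∅∪∅=∅
  n8('a'): parent n0 fail=0; on 'a' 0 → fail=0;  out ∅∪∅=∅
  n3('ba'): parent n2 fail=0; on 'a' 0 → fail=8;  out {3}∪∅={3}
  n9('ab'): parent n8 fail=0; on 'b' 0 → fail=2;  out {2}∪∅={2}
  n10('cc'): parent n1 fail=0; on 'c' 0 → fail=1;  out {4}∪{0}={0,4}
  n11('bc'): parent n2 fail=0; on 'c' 0 → fail=1;  out ∅∪{0}={0}
  n4('baa'): parent n3 fail=8; on 'a' 8→0 → fail=8;  out ∅∪∅=∅
  n12('bca'): parent n11 fail=1; on 'a' 1→0 → fail=8;  out {5}∪∅={5}
  n5('baab'): parent n4 fail=8; on 'b' 8 → fail=9;  out ∅∪{2}={2}
  n6('baabc'): parent n5 fail=9; on 'c' 9→2 → fail=11;  out ∅∪{0}={0}
  n7('baabca'): parent n6 fail=11; on 'a' 11 → fail=12;  out {1}∪{5}={1,5}

Text stream:
[0] read 'c'  n0⇒n1  emit P0@[0:0]
[1] read 'a'  n1⇒n8 (via fail)
[2] read 'a'  n8⇒n8 (via fail)
[3] read 'a'  n8⇒n8 (via fail)
[4] read 'b'  n8⇒n9  emit P2@[3:4]
[5] read 'c'  n9⇒n11 (via fail)  emit P0@[5:5]
[6] read 'c'  n11⇒n10 (via fail)  emit P0@[6:6],P4@[5:6]
[7] read 'b'  n10⇒n2 (via fail)
[8] read 'a'  n2⇒n3  emit P3@[7:8]
[9] read 'b'  n3⇒n9 (via fail)  emit P2@[8:9]
[10] read 'a'  n9⇒n3 (via fail)  emit P3@[9:10]
[11] read 'a'  n3⇒n4
[12] read 'b'  n4⇒n5  emit P2@[11:12]
[13] read 'c'  n5⇒n6  emit P0@[13:13]
[14] read 'a'  n6⇒n7  emit P1@[9:14],P5@[12:14]
[15] read 'b'  n7⇒n9 (via fail)  emit P2@[14:15]
[16] read 'c'  n9⇒n11 (via fail)  emit P0@[16:16]
[17] read 'b'  n11⇒n2 (via fail)
[18] read 'c'  n2⇒n11  emit P0@[18:18]
[19] read 'c'  n11⇒n10 (via fail)  emit P0@[19:19],P4@[18:19]
[20] read 'c'  n10⇒n10 (via fail)  emit P0@[20:20],P4@[19:20]
[21] read 'c'  n10⇒n10 (via fail)  emit P0@[21:21],P4@[20:21]
[22] read 'b'  n10⇒n2 (via fail)
[23] read 'a'  n2⇒n3  emit P3@[22:23]
[24] read 'a'  n3⇒n4
[25] read 'c'  n4⇒n1 (via fail)  emit P0@[25:25]
[26] read 'c'  n1⇒n10  emit P0@[26:26],P4@[25:26]
[27] read 'a'  n10⇒n8 (via fail)
[28] read 'c'  n8⇒n1 (via fail)  emit P0@[28:28]
[29] read 'c'  n1⇒n10  emit P0@[29:29],P4@[28:29]
[30] read 'a'  n10⇒n8 (via fail)
[31] read 'c'  n8⇒n1 (via fail)  emit P0@[31:31]
[32] read 'a'  n1⇒n8 (via fail)
[33] read 'c'  n8⇒n1 (via fail)  emit P0@[33:33]
[34] read 'c'  n1⇒n10  emit P0@[34:34],P4@[33:34]
[35] read 'a'  n10⇒n8 (via fail)
[36] read 'a'  n8⇒n8 (via fail)
[37] read 'b'  n8⇒n9  emit P2@[36:37]
[38] read 'a'  n9⇒n3 (via fail)  emit P3@[37:38]
[39] read 'b'  n3⇒n9 (via fail)  emit P2@[38:39]
[40] read 'a'  n9⇒n3 (via fail)  emit P3@[39:40]
[41] read 'a'  n3⇒n4
[42] read 'b'  n4⇒n5  emit P2@[41:42]
[43] read 'a'  n5⇒n3 (via fail)  emit P3@[42:43]
[44] read 'c'  n3⇒n1 (via fail)  emit P0@[44:44]
[45] read 'c'  n1⇒n10  emit P0@[45:45],P4@[44:45]
[46] read 'b'  n10⇒n2 (via fail)
[47] read 'b'  n2⇒n2 (via fail)
[48] read 'b'  n2⇒n2 (via fail)
[49] read 'a'  n2⇒n3  emit P3@[48:49]
[50] read 'a'  n3⇒n4
[51] read 'b'  n4⇒n5  emit P2@[50:51]
[52] read 'c'  n5⇒n6  emit P0@[52:52]
[53] read 'a'  n6⇒n7  emit P1@[48:53],P5@[51:53]
[54] read 'a'  n7⇒n8 (via fail)
[55] read 'a'  n8⇒n8 (via fail)
[56] read 'c'  n8⇒n1 (via fail)  emit P0@[56:56]
[57] read 'c'  n1⇒n10  emit P0@[57:57],P4@[56:57]
[58] read 'c'  n10⇒n10 (via fail)  emit P0@[58:58],P4@[57:58]
[59] read 'c'  n10⇒n10 (via fail)  emit P0@[59:59],P4@[58:59]
[60] read 'b'  n10⇒n2 (via fail)
[61] read 'b'  n2⇒n2 (via fail)
[62] read 'c'  n2⇒n11  emit P0@[62:62]
[63] read 'b'  n11⇒n2 (via fail)

All matches (sorted): [[0,0],[4,2],[5,0],[6,0],[6,4],[8,3],[9,2],[10,3],[12,2],[13,0],[14,1],[14,5],[15,2],[16,0],[18,0],[19,0],[19,4],[20,0],[20,4],[21,0],[21,4],[23,3],[25,0],[26,0],[26,4],[28,0],[29,0],[29,4],[31,0],[33,0],[34,0],[34,4],[37,2],[38,3],[39,2],[40,3],[42,2],[43,3],[44,0],[45,0],[45,4],[49,3],[51,2],[52,0],[53,1],[53,5],[56,0],[57,0],[57,4],[58,0],[58,4],[59,0],[59,4],[62,0]]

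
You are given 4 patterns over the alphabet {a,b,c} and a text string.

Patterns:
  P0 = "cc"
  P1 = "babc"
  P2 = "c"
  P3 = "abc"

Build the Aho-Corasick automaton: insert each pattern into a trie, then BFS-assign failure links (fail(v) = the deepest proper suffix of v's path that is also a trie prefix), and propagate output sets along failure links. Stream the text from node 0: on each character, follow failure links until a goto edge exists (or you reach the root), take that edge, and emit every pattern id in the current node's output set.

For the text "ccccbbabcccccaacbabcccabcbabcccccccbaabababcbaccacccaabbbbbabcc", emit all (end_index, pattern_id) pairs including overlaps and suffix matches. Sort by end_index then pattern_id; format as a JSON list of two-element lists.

Build:
Trie (insert patterns):
  0='ε' goto a→7 b→3 c→1
  1='c' goto c→2  [P2 ends]
  2='cc' goto ·  [P0 ends]
  3='b' goto a→4
  4='ba' goto b→5
  5='bab' goto c→6
  6='babc' goto ·  [P1 ends]
  7='a' goto b→8
  8='ab' goto c→9
  9='abc' goto ·  [P3 ends]

BFS fail/out derivation:
  fail(1) 'c': from fail(0)=0 chase 'c': 0 ⇒ 0;  out={2}∪out(0)={2}
  fail(3) 'b': from fail(0)=0 chase 'b': 0 ⇒ 0;  out=∅∪out(0)=∅
  fail(7) 'a': from fail(0)=0 chase 'a': 0 ⇒ 0;  out=∅∪out(0)=∅
  fail(2) 'cc': from fail(1)=0 chase 'c': 0 ⇒ 1;  out={0}∪out(1)={0,2}
  fail(4) 'ba': from fail(3)=0 chase 'a': 0 ⇒ 7;  out=∅∪out(7)=∅
  fail(8) 'ab': from fail(7)=0 chase 'b': 0 ⇒ 3;  out=∅∪out(3)=∅
  fail(5) 'bab': from fail(4)=7 chase 'b': 7 ⇒ 8;  out=∅∪out(8)=∅
  fail(9) 'abc': from fail(8)=3 chase 'c': 3→0 ⇒ 1;  out={3}∪out(1)={2,3}
  fail(6) 'babc': from fail(5)=8 chase 'c': 8 ⇒ 9;  out={1}∪out(9)={1,2,3}

Scan:
i=0 'c': node 0→1  ** P2@[0:0]
i=1 'c': node 1→2  ** P0@[0:1],P2@[1:1]
i=2 'c': node 2→2 (fail-walked)  ** P0@[1:2],P2@[2:2]
i=3 'c': node 2→2 (fail-walked)  ** P0@[2:3],P2@[3:3]
i=4 'b': node 2→3 (fail-walked)
i=5 'b': node 3→3 (fail-walked)
i=6 'a': node 3→4
i=7 'b': node 4→5
i=8 'c': node 5→6  ** P1@[5:8],P2@[8:8],P3@[6:8]
i=9 'c': node 6→2 (fail-walked)  ** P0@[8:9],P2@[9:9]
i=10 'c': node 2→2 (fail-walked)  ** P0@[9:10],P2@[10:10]
i=11 'c': node 2→2 (fail-walked)  ** P0@[10:11],P2@[11:11]
i=12 'c': node 2→2 (fail-walked)  ** P0@[11:12],P2@[12:12]
i=13 'a': node 2→7 (fail-walked)
i=14 'a': node 7→7 (fail-walked)
i=15 'c': node 7→1 (fail-walked)  ** P2@[15:15]
i=16 'b': node 1→3 (fail-walked)
i=17 'a': node 3→4
i=18 'b': node 4→5
i=19 'c': node 5→6  ** P1@[16:19],P2@[19:19],P3@[17:19]
i=20 'c': node 6→2 (fail-walked)  ** P0@[19:20],P2@[20:20]
i=21 'c': node 2→2 (fail-walked)  ** P0@[20:21],P2@[21:21]
i=22 'a': node 2→7 (fail-walked)
i=23 'b': node 7→8
i=24 'c': node 8→9  ** P2@[24:24],P3@[22:24]
i=25 'b': node 9→3 (fail-walked)
i=26 'a': node 3→4
i=27 'b': node 4→5
i=28 'c': node 5→6  ** P1@[25:28],P2@[28:28],P3@[26:28]
i=29 'c': node 6→2 (fail-walked)  ** P0@[28:29],P2@[29:29]
i=30 'c': node 2→2 (fail-walked)  ** P0@[29:30],P2@[30:30]
i=31 'c': node 2→2 (fail-walked)  ** P0@[30:31],P2@[31:31]
i=32 'c': node 2→2 (fail-walked)  ** P0@[31:32],P2@[32:32]
i=33 'c': node 2→2 (fail-walked)  ** P0@[32:33],P2@[33:33]
i=34 'c': node 2→2 (fail-walked)  ** P0@[33:34],P2@[34:34]
i=35 'b': node 2→3 (fail-walked)
i=36 'a': node 3→4
i=37 'a': node 4→7 (fail-walked)
i=38 'b': node 7→8
i=39 'a': node 8→4 (fail-walked)
i=40 'b': node 4→5
i=41 'a': node 5→4 (fail-walked)
i=42 'b': node 4→5
i=43 'c': node 5→6  ** P1@[40:43],P2@[43:43],P3@[41:43]
i=44 'b': node 6→3 (fail-walked)
i=45 'a': node 3→4
i=46 'c': node 4→1 (fail-walked)  ** P2@[46:46]
i=47 'c': node 1→2  ** P0@[46:47],P2@[47:47]
i=48 'a': node 2→7 (fail-walked)
i=49 'c': node 7→1 (fail-walked)  ** P2@[49:49]
i=50 'c': node 1→2  ** P0@[49:50],P2@[50:50]
i=51 'c': node 2→2 (fail-walked)  ** P0@[50:51],P2@[51:51]
i=52 'a': node 2→7 (fail-walked)
i=53 'a': node 7→7 (fail-walked)
i=54 'b': node 7→8
i=55 'b': node 8→3 (fail-walked)
i=56 'b': node 3→3 (fail-walked)
i=57 'b': node 3→3 (fail-walked)
i=58 'b': node 3→3 (fail-walked)
i=59 'a': node 3→4
i=60 'b': node 4→5
i=61 'c': node 5→6  ** P1@[58:61],P2@[61:61],P3@[59:61]
i=62 'c': node 6→2 (fail-walked)  ** P0@[61:62],P2@[62:62]

All matches (sorted): [[0,2],[1,0],[1,2],[2,0],[2,2],[3,0],[3,2],[8,1],[8,2],[8,3],[9,0],[9,2],[10,0],[10,2],[11,0],[11,2],[12,0],[12,2],[15,2],[19,1],[19,2],[19,3],[20,0],[20,2],[21,0],[21,2],[24,2],[24,3],[28,1],[28,2],[28,3],[29,0],[29,2],[30,0],[30,2],[31,0],[31,2],[32,0],[32,2],[33,0],[33,2],[34,0],[34,2],[43,1],[43,2],[43,3],[46,2],[47,0],[47,2],[49,2],[50,0],[50,2],[51,0],[51,2],[61,1],[61,2],[61,3],[62,0],[62,2]]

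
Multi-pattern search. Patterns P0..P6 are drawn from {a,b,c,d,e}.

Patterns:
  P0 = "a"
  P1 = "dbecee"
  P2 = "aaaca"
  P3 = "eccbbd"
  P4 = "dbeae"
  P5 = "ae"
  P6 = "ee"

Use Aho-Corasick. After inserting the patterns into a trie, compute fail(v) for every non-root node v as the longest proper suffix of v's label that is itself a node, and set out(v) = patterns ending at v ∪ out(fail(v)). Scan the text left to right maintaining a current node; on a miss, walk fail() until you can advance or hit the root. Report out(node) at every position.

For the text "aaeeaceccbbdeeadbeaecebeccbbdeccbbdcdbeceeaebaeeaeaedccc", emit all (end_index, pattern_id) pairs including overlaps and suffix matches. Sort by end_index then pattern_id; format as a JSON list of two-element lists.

Build:
Trie (insert patterns):
  0='ε' goto a→1 d→2 e→12
  1='a' goto a→8 e→20  ←P0
  2='d' goto b→3
  3='db' goto e→4
  4='dbe' goto a→18 c→5
  5='dbec' goto e→6
  6='dbece' goto e→7
  7='dbecee' goto ·  ←P1
  8='aa' goto a→9
  9='aaa' goto c→10
  10='aaac' goto a→11
  11='aaaca' goto ·  ←P2
  12='e' goto c→13 e→21
  13='ec' goto c→14
  14='ecc' goto b→15
  15='eccb' goto b→16
  16='eccbb' goto d→17
  17='eccbbd' goto ·  ←P3
  18='dbea' goto e→19
  19='dbeae' goto ·  ←P4
  20='ae' goto ·  ←P5
  21='ee' goto ·  ←P6

BFS fail/out derivation:
  n1('a'): parent n0 fail=0; on 'a' 0 → fail=0;  out {0}∪∅={0}
  n2('d'): parent n0 fail=0; on 'd' 0 → fail=0;  out ∅∪∅=∅
  n12('e'): parent n0 fail=0; on 'e' 0 → fail=0;  out ∅∪∅=∅
  n3('db'): parent n2 fail=0; on 'b' 0 → fail=0;  out ∅∪∅=∅
  n8('aa'): parent n1 fail=0; on 'a' 0 → fail=1;  out ∅∪{0}={0}
  n13('ec'): parent n12 fail=0; on 'c' 0 → fail=0;  out ∅∪∅=∅
  n20('ae'): parent n1 fail=0; on 'e' 0 → fail=12;  out {5}∪∅={5}
  n21('ee'): parent n12 fail=0; on 'e' 0 → fail=12;  out {6}∪∅={6}
  n4('dbe'): parent n3 fail=0; on 'e' 0 → fail=12;  out ∅∪∅=∅
  n9('aaa'): parent n8 fail=1; on 'a' 1 → fail=8;  out ∅∪{0}={0}
  n14('ecc'): parent n13 fail=0; on 'c' 0 → fail=0;  out ∅∪∅=∅
  n5('dbec'): parent n4 fail=12; on 'c' 12 → fail=13;  out ∅∪∅=∅
  n10('aaac'): parent n9 fail=8; on 'c' 8→1→0 → fail=0;  out ∅∪∅=∅
  n15('eccb'): parent n14 fail=0; on 'b' 0 → fail=0;  out ∅∪∅=∅
  n18('dbea'): parent n4 fail=12; on 'a' 12→0 → fail=1;  out ∅∪{0}={0}
  n6('dbece'): parent n5 fail=13; on 'e' 13→0 → fail=12;  out ∅∪∅=∅
  n11('aaaca'): parent n10 fail=0; on 'a' 0 → fail=1;  out {2}∪{0}={0,2}
  n16('eccbb'): parent n15 fail=0; on 'b' 0 → fail=0;  out ∅∪∅=∅
  n19('dbeae'): parent n18 fail=1; on 'e' 1 → fail=20;  out {4}∪{5}={4,5}
  n7('dbecee'): parent n6 fail=12; on 'e' 12 → fail=21;  out {1}∪{6}={1,6}
  n17('eccbbd'): parent n16 fail=0; on 'd' 0 → fail=2;  out {3}∪∅={3}

Text stream:
pos 0 'a': at 1  → match P0@[0:0]
pos 1 'a': at 8  → match P0@[1:1]
pos 2 'e': at 20 ·f  → match P5@[1:2]
pos 3 'e': at 21 ·f  → match P6@[2:3]
pos 4 'a': at 1 ·f  → match P0@[4:4]
pos 5 'c': at 0 ·f
pos 6 'e': at 12
pos 7 'c': at 13
pos 8 'c': at 14
pos 9 'b': at 15
pos 10 'b': at 16
pos 11 'd': at 17  → match P3@[6:11]
pos 12 'e': at 12 ·f
pos 13 'e': at 21  → match P6@[12:13]
pos 14 'a': at 1 ·f  → match P0@[14:14]
pos 15 'd': at 2 ·f
pos 16 'b': at 3
pos 17 'e': at 4
pos 18 'a': at 18  → match P0@[18:18]
pos 19 'e': at 19  → match P4@[15:19],P5@[18:19]
pos 20 'c': at 13 ·f
pos 21 'e': at 12 ·f
pos 22 'b': at 0 ·f
pos 23 'e': at 12
pos 24 'c': at 13
pos 25 'c': at 14
pos 26 'b': at 15
pos 27 'b': at 16
pos 28 'd': at 17  → match P3@[23:28]
pos 29 'e': at 12 ·f
pos 30 'c': at 13
pos 31 'c': at 14
pos 32 'b': at 15
pos 33 'b': at 16
pos 34 'd': at 17  → match P3@[29:34]
pos 35 'c': at 0 ·f
pos 36 'd': at 2
pos 37 'b': at 3
pos 38 'e': at 4
pos 39 'c': at 5
pos 40 'e': at 6
pos 41 'e': at 7  → match P1@[36:41],P6@[40:41]
pos 42 'a': at 1 ·f  → match P0@[42:42]
pos 43 'e': at 20  → match P5@[42:43]
pos 44 'b': at 0 ·f
pos 45 'a': at 1  → match P0@[45:45]
pos 46 'e': at 20  → match P5@[45:46]
pos 47 'e': at 21 ·f  → match P6@[46:47]
pos 48 'a': at 1 ·f  → match P0@[48:48]
pos 49 'e': at 20  → match P5@[48:49]
pos 50 'a': at 1 ·f  → match P0@[50:50]
pos 51 'e': at 20  → match P5@[50:51]
pos 52 'd': at 2 ·f
pos 53 'c': at 0 ·f
pos 54 'c': at 0
pos 55 'c': at 0

Matches: [[0,0],[1,0],[2,5],[3,6],[4,0],[11,3],[13,6],[14,0],[18,0],[19,4],[19,5],[28,3],[34,3],[41,1],[41,6],[42,0],[43,5],[45,0],[46,5],[47,6],[48,0],[49,5],[50,0],[51,5]]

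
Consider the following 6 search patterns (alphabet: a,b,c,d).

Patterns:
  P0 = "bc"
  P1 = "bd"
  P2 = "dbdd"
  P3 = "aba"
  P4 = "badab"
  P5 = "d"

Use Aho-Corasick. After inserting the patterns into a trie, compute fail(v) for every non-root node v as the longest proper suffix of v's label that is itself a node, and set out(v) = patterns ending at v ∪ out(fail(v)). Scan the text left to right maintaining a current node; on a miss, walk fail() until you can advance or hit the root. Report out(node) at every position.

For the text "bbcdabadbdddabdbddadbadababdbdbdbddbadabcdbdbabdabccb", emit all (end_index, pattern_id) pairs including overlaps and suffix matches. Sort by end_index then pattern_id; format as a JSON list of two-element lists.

Build automaton:
Trie nodes:
  n0 'ε': a→8 b→1 d→4
  n1 'b': a→11 c→2 d→3
  n2 'bc': ·  [P0 ends]
  n3 'bd': ·  [P1 ends]
  n4 'd': b→5  [P5 ends]
  n5 'db': d→6
  n6 'dbd': d→7
  n7 'dbdd': ·  [P2 ends]
  n8 'a': b→9
  n9 'ab': a→10
  n10 'aba': ·  [P3 ends]
  n11 'ba': d→12
  n12 'bad': a→13
  n13 'bada': b→14
  n14 'badab': ·  [P4 ends]

BFS fail/out derivation:
  fail(1) 'b': from fail(0)=0 chase 'b': 0 ⇒ 0;  out=∅∪out(0)=∅
  fail(4) 'd': from fail(0)=0 chase 'd': 0 ⇒ 0;  out={5}∪out(0)={5}
  fail(8) 'a': from fail(0)=0 chase 'a': 0 ⇒ 0;  out=∅∪out(0)=∅
  fail(2) 'bc': from fail(1)=0 chase 'c': 0 ⇒ 0;  out={0}∪out(0)={0}
  fail(3) 'bd': from fail(1)=0 chase 'd': 0 ⇒ 4;  out={1}∪out(4)={1,5}
  fail(5) 'db': from fail(4)=0 chase 'b': 0 ⇒ 1;  out=∅∪out(1)=∅
  fail(9) 'ab': from fail(8)=0 chase 'b': 0 ⇒ 1;  out=∅∪out(1)=∅
  fail(11) 'ba': from fail(1)=0 chase 'a': 0 ⇒ 8;  out=∅∪out(8)=∅
  fail(6) 'dbd': from fail(5)=1 chase 'd': 1 ⇒ 3;  out=∅∪out(3)={1,5}
  fail(10) 'aba': from fail(9)=1 chase 'a': 1 ⇒ 11;  out={3}∪out(11)={3}
  fail(12) 'bad': from fail(11)=8 chase 'd': 8→0 ⇒ 4;  out=∅∪out(4)={5}
  fail(7) 'dbdd': from fail(6)=3 chase 'd': 3→4→0 ⇒ 4;  out={2}∪out(4)={2,5}
  fail(13) 'bada': from fail(12)=4 chase 'a': 4→0 ⇒ 8;  out=∅∪out(8)=∅
  fail(14) 'badab': from fail(13)=8 chase 'b': 8 ⇒ 9;  out={4}∪out(9)={4}

Text stream:
pos 0 'b': at 1
pos 1 'b': at 1 (fail-walked)
pos 2 'c': at 2  ** P0@[1:2]
pos 3 'd': at 4 (fail-walked)  ** P5@[3:3]
pos 4 'a': at 8 (fail-walked)
pos 5 'b': at 9
pos 6 'a': at 10  ** P3@[4:6]
pos 7 'd': at 12 (fail-walked)  ** P5@[7:7]
pos 8 'b': at 5 (fail-walked)
pos 9 'd': at 6  ** P1@[8:9],P5@[9:9]
pos 10 'd': at 7  ** P2@[7:10],P5@[10:10]
pos 11 'd': at 4 (fail-walked)  ** P5@[11:11]
pos 12 'a': at 8 (fail-walked)
pos 13 'b': at 9
pos 14 'd': at 3 (fail-walked)  ** P1@[13:14],P5@[14:14]
pos 15 'b': at 5 (fail-walked)
pos 16 'd': at 6  ** P1@[15:16],P5@[16:16]
pos 17 'd': at 7  ** P2@[14:17],P5@[17:17]
pos 18 'a': at 8 (fail-walked)
pos 19 'd': at 4 (fail-walked)  ** P5@[19:19]
pos 20 'b': at 5
pos 21 'a': at 11 (fail-walked)
pos 22 'd': at 12  ** P5@[22:22]
pos 23 'a': at 13
pos 24 'b': at 14  ** P4@[20:24]
pos 25 'a': at 10 (fail-walked)  ** P3@[23:25]
pos 26 'b': at 9 (fail-walked)
pos 27 'd': at 3 (fail-walked)  ** P1@[26:27],P5@[27:27]
pos 28 'b': at 5 (fail-walked)
pos 29 'd': at 6  ** P1@[28:29],P5@[29:29]
pos 30 'b': at 5 (fail-walked)
pos 31 'd': at 6  ** P1@[30:31],P5@[31:31]
pos 32 'b': at 5 (fail-walked)
pos 33 'd': at 6  ** P1@[32:33],P5@[33:33]
pos 34 'd': at 7  ** P2@[31:34],P5@[34:34]
pos 35 'b': at 5 (fail-walked)
pos 36 'a': at 11 (fail-walked)
pos 37 'd': at 12  ** P5@[37:37]
pos 38 'a': at 13
pos 39 'b': at 14  ** P4@[35:39]
pos 40 'c': at 2 (fail-walked)  ** P0@[39:40]
pos 41 'd': at 4 (fail-walked)  ** P5@[41:41]
pos 42 'b': at 5
pos 43 'd': at 6  ** P1@[42:43],P5@[43:43]
pos 44 'b': at 5 (fail-walked)
pos 45 'a': at 11 (fail-walked)
pos 46 'b': at 9 (fail-walked)
pos 47 'd': at 3 (fail-walked)  ** P1@[46:47],P5@[47:47]
pos 48 'a': at 8 (fail-walked)
pos 49 'b': at 9
pos 50 'c': at 2 (fail-walked)  ** P0@[49:50]
pos 51 'c': at 0 (fail-walked)
pos 52 'b': at 1

Result: [[2,0],[3,5],[6,3],[7,5],[9,1],[9,5],[10,2],[10,5],[11,5],[14,1],[14,5],[16,1],[16,5],[17,2],[17,5],[19,5],[22,5],[24,4],[25,3],[27,1],[27,5],[29,1],[29,5],[31,1],[31,5],[33,1],[33,5],[34,2],[34,5],[37,5],[39,4],[40,0],[41,5],[43,1],[43,5],[47,1],[47,5],[50,0]]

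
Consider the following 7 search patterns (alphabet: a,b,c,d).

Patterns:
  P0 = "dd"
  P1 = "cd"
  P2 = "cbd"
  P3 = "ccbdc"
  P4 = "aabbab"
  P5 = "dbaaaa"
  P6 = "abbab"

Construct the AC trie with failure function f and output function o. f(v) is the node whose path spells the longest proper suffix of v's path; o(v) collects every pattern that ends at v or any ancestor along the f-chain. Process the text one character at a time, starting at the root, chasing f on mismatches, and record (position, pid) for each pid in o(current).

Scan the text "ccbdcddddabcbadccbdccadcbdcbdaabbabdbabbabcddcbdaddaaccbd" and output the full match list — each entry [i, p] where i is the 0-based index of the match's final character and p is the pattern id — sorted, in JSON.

Build:
Trie nodes:
  n0 'ε': a→11 c→3 d→1
  n1 'd': b→17 d→2
  n2 'dd': ·  ←P0
  n3 'c': b→5 c→7 d→4
  n4 'cd': ·  ←P1
  n5 'cb': d→6
  n6 'cbd': ·  ←P2
  n7 'cc': b→8
  n8 'ccb': d→9
  n9 'ccbd': c→10
  n10 'ccbdc': ·  ←P3
  n11 'a': a→12 b→22
  n12 'aa': b→13
  n13 'aab': b→14
  n14 'aabb': a→15
  n15 'aabba': b→16
  n16 'aabbab': ·  ←P4
  n17 'db': a→18
  n18 'dba': a→19
  n19 'dbaa': a→20
  n20 'dbaaa': a→21
  n21 'dbaaaa': ·  ←P5
  n22 'ab': b→23
  n23 'abb': a→24
  n24 'abba': b→25
  n25 'abbab': ·  ←P6

Failure links (BFS by depth):
  n1('d'): parent n0 fail=0; on 'd' 0 → fail=0;  out ∅∪∅=∅
  n3('c'): parent n0 fail=0; on 'c' 0 → fail=0;  out ∅∪∅=∅
  n11('a'): parent n0 fail=0; on 'a' 0 → fail=0;  out ∅∪∅=∅
  n2('dd'): parent n1 fail=0; on 'd' 0 → fail=1;  out {0}∪∅={0}
  n4('cd'): parent n3 fail=0; on 'd' 0 → fail=1;  out {1}∪∅={1}
  n5('cb'): parent n3 fail=0; on 'b' 0 → fail=0;  out ∅∪∅=∅
  n7('cc'): parent n3 fail=0; on 'c' 0 → fail=3;  out ∅∪∅=∅
  n12('aa'): parent n11 fail=0; on 'a' 0 → fail=11;  out ∅∪∅=∅
  n17('db'): parent n1 fail=0; on 'b' 0 → fail=0;  out ∅∪∅=∅
  n22('ab'): parent n11 fail=0; on 'b' 0 → fail=0;  out ∅∪∅=∅
  n6('cbd'): parent n5 fail=0; on 'd' 0 → fail=1;  out {2}∪∅={2}
  n8('ccb'): parent n7 fail=3; on 'b' 3 → fail=5;  out ∅∪∅=∅
  n13('aab'): parent n12 fail=11; on 'b' 11 → fail=22;  out ∅∪∅=∅
  n18('dba'): parent n17 fail=0; on 'a' 0 → fail=11;  out ∅∪∅=∅
  n23('abb'): parent n22 fail=0; on 'b' 0 → fail=0;  out ∅∪∅=∅
  n9('ccbd'): parent n8 fail=5; on 'd' 5 → fail=6;  out ∅∪{2}={2}
  n14('aabb'): parent n13 fail=22; on 'b' 22 → fail=23;  out ∅∪∅=∅
  n19('dbaa'): parent n18 fail=11; on 'a' 11 → fail=12;  out ∅∪∅=∅
  n24('abba'): parent n23 fail=0; on 'a' 0 → fail=11;  out ∅∪∅=∅
  n10('ccbdc'): parent n9 fail=6; on 'c' 6→1→0 → fail=3;  out {3}∪∅={3}
  n15('aabba'): parent n14 fail=23; on 'a' 23 → fail=24;  out ∅∪∅=∅
  n20('dbaaa'): parent n19 fail=12; on 'a' 12→11 → fail=12;  out ∅∪∅=∅
  n25('abbab'): parent n24 fail=11; on 'b' 11 → fail=22;  out {6}∪∅={6}
  n16('aabbab'): parent n15 fail=24; on 'b' 24 → fail=25;  out {4}∪{6}={4,6}
  n21('dbaaaa'): parent n20 fail=12; on 'a' 12→11 → fail=12;  out {5}∪∅={5}

Scan:
pos 0 'c': at 3
pos 1 'c': at 7
pos 2 'b': at 8
pos 3 'd': at 9  ** P2@[1:3]
pos 4 'c': at 10  ** P3@[0:4]
pos 5 'd': at 4 (via fail)  ** P1@[4:5]
pos 6 'd': at 2 (via fail)  ** P0@[5:6]
pos 7 'd': at 2 (via fail)  ** P0@[6:7]
pos 8 'd': at 2 (via fail)  ** P0@[7:8]
pos 9 'a': at 11 (via fail)
pos 10 'b': at 22
pos 11 'c': at 3 (via fail)
pos 12 'b': at 5
pos 13 'a': at 11 (via fail)
pos 14 'd': at 1 (via fail)
pos 15 'c': at 3 (via fail)
pos 16 'c': at 7
pos 17 'b': at 8
pos 18 'd': at 9  ** P2@[16:18]
pos 19 'c': at 10  ** P3@[15:19]
pos 20 'c': at 7 (via fail)
pos 21 'a': at 11 (via fail)
pos 22 'd': at 1 (via fail)
pos 23 'c': at 3 (via fail)
pos 24 'b': at 5
pos 25 'd': at 6  ** P2@[23:25]
pos 26 'c': at 3 (via fail)
pos 27 'b': at 5
pos 28 'd': at 6  ** P2@[26:28]
pos 29 'a': at 11 (via fail)
pos 30 'a': at 12
pos 31 'b': at 13
pos 32 'b': at 14
pos 33 'a': at 15
pos 34 'b': at 16  ** P4@[29:34],P6@[30:34]
pos 35 'd': at 1 (via fail)
pos 36 'b': at 17
pos 37 'a': at 18
pos 38 'b': at 22 (via fail)
pos 39 'b': at 23
pos 40 'a': at 24
pos 41 'b': at 25  ** P6@[37:41]
pos 42 'c': at 3 (via fail)
pos 43 'd': at 4  ** P1@[42:43]
pos 44 'd': at 2 (via fail)  ** P0@[43:44]
pos 45 'c': at 3 (via fail)
pos 46 'b': at 5
pos 47 'd': at 6  ** P2@[45:47]
pos 48 'a': at 11 (via fail)
pos 49 'd': at 1 (via fail)
pos 50 'd': at 2  ** P0@[49:50]
pos 51 'a': at 11 (via fail)
pos 52 'a': at 12
pos 53 'c': at 3 (via fail)
pos 54 'c': at 7
pos 55 'b': at 8
pos 56 'd': at 9  ** P2@[54:56]

Result: [[3,2],[4,3],[5,1],[6,0],[7,0],[8,0],[18,2],[19,3],[25,2],[28,2],[34,4],[34,6],[41,6],[43,1],[44,0],[47,2],[50,0],[56,2]]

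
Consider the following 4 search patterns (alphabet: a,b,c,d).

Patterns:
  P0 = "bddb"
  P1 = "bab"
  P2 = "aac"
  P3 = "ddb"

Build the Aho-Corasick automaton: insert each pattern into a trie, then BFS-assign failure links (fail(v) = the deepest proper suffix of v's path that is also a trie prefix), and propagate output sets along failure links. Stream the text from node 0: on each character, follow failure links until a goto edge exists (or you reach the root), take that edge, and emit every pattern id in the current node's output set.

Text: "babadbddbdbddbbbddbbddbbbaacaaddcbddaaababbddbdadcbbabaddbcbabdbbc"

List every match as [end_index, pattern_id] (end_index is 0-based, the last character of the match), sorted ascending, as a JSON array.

Build automaton:
Trie (insert patterns):
  n0 'ε': a→7 b→1 d→10
  n1 'b': a→5 d→2
  n2 'bd': d→3
  n3 'bdd': b→4
  n4 'bddb': ·  ←P0
  n5 'ba': b→6
  n6 'bab': ·  ←P1
  n7 'a': a→8
  n8 'aa': c→9
  n9 'aac': ·  ←P2
  n10 'd': d→11
  n11 'dd': b→12
  n12 'ddb': ·  ←P3

BFS fail/out derivation:
  n1('b'): parent n0 fail=0; on 'b' 0 → fail=0;  out ∅∪∅=∅
  n7('a'): parent n0 fail=0; on 'a' 0 → fail=0;  out ∅∪∅=∅
  n10('d'): parent n0 fail=0; on 'd' 0 → fail=0;  out ∅∪∅=∅
  n2('bd'): parent n1 fail=0; on 'd' 0 → fail=10;  out ∅∪∅=∅
  n5('ba'): parent n1 fail=0; on 'a' 0 → fail=7;  out ∅∪∅=∅
  n8('aa'): parent n7 fail=0; on 'a' 0 → fail=7;  out ∅∪∅=∅
  n11('dd'): parent n10 fail=0; on 'd' 0 → fail=10;  out ∅∪∅=∅
  n3('bdd'): parent n2 fail=10; on 'd' 10 → fail=11;  out ∅∪∅=∅
  n6('bab'): parent n5 fail=7; on 'b' 7→0 → fail=1;  out {1}∪∅={1}
  n9('aac'): parent n8 fail=7; on 'c' 7→0 → fail=0;  out {2}∪∅={2}
  n12('ddb'): parent n11 fail=10; on 'b' 10→0 → fail=1;  out {3}∪∅={3}
  n4('bddb'): parent n3 fail=11; on 'b' 11 → fail=12;  out {0}∪{3}={0,3}

Scan:
pos 0 'b': at 1
pos 1 'a': at 5
pos 2 'b': at 6  ** P1@[0:2]
pos 3 'a': at 5 (fail-walked)
pos 4 'd': at 10 (fail-walked)
pos 5 'b': at 1 (fail-walked)
pos 6 'd': at 2
pos 7 'd': at 3
pos 8 'b': at 4  ** P0@[5:8],P3@[6:8]
pos 9 'd': at 2 (fail-walked)
pos 10 'b': at 1 (fail-walked)
pos 11 'd': at 2
pos 12 'd': at 3
pos 13 'b': at 4  ** P0@[10:13],P3@[11:13]
pos 14 'b': at 1 (fail-walked)
pos 15 'b': at 1 (fail-walked)
pos 16 'd': at 2
pos 17 'd': at 3
pos 18 'b': at 4  ** P0@[15:18],P3@[16:18]
pos 19 'b': at 1 (fail-walked)
pos 20 'd': at 2
pos 21 'd': at 3
pos 22 'b': at 4  ** P0@[19:22],P3@[20:22]
pos 23 'b': at 1 (fail-walked)
pos 24 'b': at 1 (fail-walked)
pos 25 'a': at 5
pos 26 'a': at 8 (fail-walked)
pos 27 'c': at 9  ** P2@[25:27]
pos 28 'a': at 7 (fail-walked)
pos 29 'a': at 8
pos 30 'd': at 10 (fail-walked)
pos 31 'd': at 11
pos 32 'c': at 0 (fail-walked)
pos 33 'b': at 1
pos 34 'd': at 2
pos 35 'd': at 3
pos 36 'a': at 7 (fail-walked)
pos 37 'a': at 8
pos 38 'a': at 8 (fail-walked)
pos 39 'b': at 1 (fail-walked)
pos 40 'a': at 5
pos 41 'b': at 6  ** P1@[39:41]
pos 42 'b': at 1 (fail-walked)
pos 43 'd': at 2
pos 44 'd': at 3
pos 45 'b': at 4  ** P0@[42:45],P3@[43:45]
pos 46 'd': at 2 (fail-walked)
pos 47 'a': at 7 (fail-walked)
pos 48 'd': at 10 (fail-walked)
pos 49 'c': at 0 (fail-walked)
pos 50 'b': at 1
pos 51 'b': at 1 (fail-walked)
pos 52 'a': at 5
pos 53 'b': at 6  ** P1@[51:53]
pos 54 'a': at 5 (fail-walked)
pos 55 'd': at 10 (fail-walked)
pos 56 'd': at 11
pos 57 'b': at 12  ** P3@[55:57]
pos 58 'c': at 0 (fail-walked)
pos 59 'b': at 1
pos 60 'a': at 5
pos 61 'b': at 6  ** P1@[59:61]
pos 62 'd': at 2 (fail-walked)
pos 63 'b': at 1 (fail-walked)
pos 64 'b': at 1 (fail-walked)
pos 65 'c': at 0 (fail-walked)

Matches: [[2,1],[8,0],[8,3],[13,0],[13,3],[18,0],[18,3],[22,0],[22,3],[27,2],[41,1],[45,0],[45,3],[53,1],[57,3],[61,1]]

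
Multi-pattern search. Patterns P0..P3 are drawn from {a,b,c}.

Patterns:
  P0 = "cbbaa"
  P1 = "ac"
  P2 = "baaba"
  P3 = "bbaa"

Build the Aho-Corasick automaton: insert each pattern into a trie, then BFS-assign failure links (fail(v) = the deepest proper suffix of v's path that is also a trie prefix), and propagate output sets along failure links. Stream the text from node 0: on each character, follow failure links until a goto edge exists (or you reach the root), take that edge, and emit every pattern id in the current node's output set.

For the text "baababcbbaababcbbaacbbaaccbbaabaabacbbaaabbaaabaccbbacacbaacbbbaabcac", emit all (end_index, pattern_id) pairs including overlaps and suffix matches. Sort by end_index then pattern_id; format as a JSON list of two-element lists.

Build automaton:
Trie nodes:
  n0 'ε': a→6 b→8 c→1
  n1 'c': b→2
  n2 'cb': b→3
  n3 'cbb': a→4
  n4 'cbba': a→5
  n5 'cbbaa': ·  ←P0
  n6 'a': c→7
  n7 'ac': ·  ←P1
  n8 'b': a→9 b→13
  n9 'ba': a→10
  n10 'baa': b→11
  n11 'baab': a→12
  n12 'baaba': ·  ←P2
  n13 'bb': a→14
  n14 'bba': a→15
  n15 'bbaa': ·  ←P3

BFS fail/out derivation:
  fail(1) 'c': from fail(0)=0 chase 'c': 0 ⇒ 0;  out=∅∪out(0)=∅
  fail(6) 'a': from fail(0)=0 chase 'a': 0 ⇒ 0;  out=∅∪out(0)=∅
  fail(8) 'b': from fail(0)=0 chase 'b': 0 ⇒ 0;  out=∅∪out(0)=∅
  fail(2) 'cb': from fail(1)=0 chase 'b': 0 ⇒ 8;  out=∅∪out(8)=∅
  fail(7) 'ac': from fail(6)=0 chase 'c': 0 ⇒ 1;  out={1}∪out(1)={1}
  fail(9) 'ba': from fail(8)=0 chase 'a': 0 ⇒ 6;  out=∅∪out(6)=∅
  fail(13) 'bb': from fail(8)=0 chase 'b': 0 ⇒ 8;  out=∅∪out(8)=∅
  fail(3) 'cbb': from fail(2)=8 chase 'b': 8 ⇒ 13;  out=∅∪out(13)=∅
  fail(10) 'baa': from fail(9)=6 chase 'a': 6→0 ⇒ 6;  out=∅∪out(6)=∅
  fail(14) 'bba': from fail(13)=8 chase 'a': 8 ⇒ 9;  out=∅∪out(9)=∅
  fail(4) 'cbba': from fail(3)=13 chase 'a': 13 ⇒ 14;  out=∅∪out(14)=∅
  fail(11) 'baab': from fail(10)=6 chase 'b': 6→0 ⇒ 8;  out=∅∪out(8)=∅
  fail(15) 'bbaa': from fail(14)=9 chase 'a': 9 ⇒ 10;  out={3}∪out(10)={3}
  fail(5) 'cbbaa': from fail(4)=14 chase 'a': 14 ⇒ 15;  out={0}∪out(15)={0,3}
  fail(12) 'baaba': from fail(11)=8 chase 'a': 8 ⇒ 9;  out={2}∪out(9)={2}

Run:
[0] read 'b'  n0⇒n8
[1] read 'a'  n8⇒n9
[2] read 'a'  n9⇒n10
[3] read 'b'  n10⇒n11
[4] read 'a'  n11⇒n12  → match P2@[0:4]
[5] read 'b'  n12⇒n8 (fail-walked)
[6] read 'c'  n8⇒n1 (fail-walked)
[7] read 'b'  n1⇒n2
[8] read 'b'  n2⇒n3
[9] read 'a'  n3⇒n4
[10] read 'a'  n4⇒n5  → match P0@[6:10],P3@[7:10]
[11] read 'b'  n5⇒n11 (fail-walked)
[12] read 'a'  n11⇒n12  → match P2@[8:12]
[13] read 'b'  n12⇒n8 (fail-walked)
[14] read 'c'  n8⇒n1 (fail-walked)
[15] read 'b'  n1⇒n2
[16] read 'b'  n2⇒n3
[17] read 'a'  n3⇒n4
[18] read 'a'  n4⇒n5  → match P0@[14:18],P3@[15:18]
[19] read 'c'  n5⇒n7 (fail-walked)  → match P1@[18:19]
[20] read 'b'  n7⇒n2 (fail-walked)
[21] read 'b'  n2⇒n3
[22] read 'a'  n3⇒n4
[23] read 'a'  n4⇒n5  → match P0@[19:23],P3@[20:23]
[24] read 'c'  n5⇒n7 (fail-walked)  → match P1@[23:24]
[25] read 'c'  n7⇒n1 (fail-walked)
[26] read 'b'  n1⇒n2
[27] read 'b'  n2⇒n3
[28] read 'a'  n3⇒n4
[29] read 'a'  n4⇒n5  → match P0@[25:29],P3@[26:29]
[30] read 'b'  n5⇒n11 (fail-walked)
[31] read 'a'  n11⇒n12  → match P2@[27:31]
[32] read 'a'  n12⇒n10 (fail-walked)
[33] read 'b'  n10⇒n11
[34] read 'a'  n11⇒n12  → match P2@[30:34]
[35] read 'c'  n12⇒n7 (fail-walked)  → match P1@[34:35]
[36] read 'b'  n7⇒n2 (fail-walked)
[37] read 'b'  n2⇒n3
[38] read 'a'  n3⇒n4
[39] read 'a'  n4⇒n5  → match P0@[35:39],P3@[36:39]
[40] read 'a'  n5⇒n6 (fail-walked)
[41] read 'b'  n6⇒n8 (fail-walked)
[42] read 'b'  n8⇒n13
[43] read 'a'  n13⇒n14
[44] read 'a'  n14⇒n15  → match P3@[41:44]
[45] read 'a'  n15⇒n6 (fail-walked)
[46] read 'b'  n6⇒n8 (fail-walked)
[47] read 'a'  n8⇒n9
[48] read 'c'  n9⇒n7 (fail-walked)  → match P1@[47:48]
[49] read 'c'  n7⇒n1 (fail-walked)
[50] read 'b'  n1⇒n2
[51] read 'b'  n2⇒n3
[52] read 'a'  n3⇒n4
[53] read 'c'  n4⇒n7 (fail-walked)  → match P1@[52:53]
[54] read 'a'  n7⇒n6 (fail-walked)
[55] read 'c'  n6⇒n7  → match P1@[54:55]
[56] read 'b'  n7⇒n2 (fail-walked)
[57] read 'a'  n2⇒n9 (fail-walked)
[58] read 'a'  n9⇒n10
[59] read 'c'  n10⇒n7 (fail-walked)  → match P1@[58:59]
[60] read 'b'  n7⇒n2 (fail-walked)
[61] read 'b'  n2⇒n3
[62] read 'b'  n3⇒n13 (fail-walked)
[63] read 'a'  n13⇒n14
[64] read 'a'  n14⇒n15  → match P3@[61:64]
[65] read 'b'  n15⇒n11 (fail-walked)
[66] read 'c'  n11⇒n1 (fail-walked)
[67] read 'a'  n1⇒n6 (fail-walked)
[68] read 'c'  n6⇒n7  → match P1@[67:68]

Matches: [[4,2],[10,0],[10,3],[12,2],[18,0],[18,3],[19,1],[23,0],[23,3],[24,1],[29,0],[29,3],[31,2],[34,2],[35,1],[39,0],[39,3],[44,3],[48,1],[53,1],[55,1],[59,1],[64,3],[68,1]]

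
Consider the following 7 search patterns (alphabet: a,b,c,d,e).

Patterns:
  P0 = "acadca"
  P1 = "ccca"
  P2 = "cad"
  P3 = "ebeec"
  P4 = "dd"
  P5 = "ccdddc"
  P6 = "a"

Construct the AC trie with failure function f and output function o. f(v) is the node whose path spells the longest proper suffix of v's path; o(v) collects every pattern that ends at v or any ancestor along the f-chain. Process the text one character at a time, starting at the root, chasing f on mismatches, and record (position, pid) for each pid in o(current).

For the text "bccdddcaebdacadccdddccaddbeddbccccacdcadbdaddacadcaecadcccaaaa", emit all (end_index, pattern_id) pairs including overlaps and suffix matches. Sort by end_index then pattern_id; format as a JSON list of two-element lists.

Construct AC machine:
Trie nodes:
  n0 'ε': a→1 c→7 d→18 e→13
  n1 'a': c→2  ←P6
  n2 'ac': a→3
  n3 'aca': d→4
  n4 'acad': c→5
  n5 'acadc': a→6
  n6 'acadca': ·  ←P0
  n7 'c': a→11 c→8
  n8 'cc': c→9 d→20
  n9 'ccc': a→10
  n10 'ccca': ·  ←P1
  n11 'ca': d→12
  n12 'cad': ·  ←P2
  n13 'e': b→14
  n14 'eb': e→15
  n15 'ebe': e→16
  n16 'ebee': c→17
  n17 'ebeec': ·  ←P3
  n18 'd': d→19
  n19 'dd': ·  ←P4
  n20 'ccd': d→21
  n21 'ccdd': d→22
  n22 'ccddd': c→23
  n23 'ccdddc': ·  ←P5

Failure links (BFS by depth):
  fail(1) 'a': from fail(0)=0 chase 'a': 0 ⇒ 0;  out={6}∪out(0)={6}
  fail(7) 'c': from fail(0)=0 chase 'c': 0 ⇒ 0;  out=∅∪out(0)=∅
  fail(13) 'e': from fail(0)=0 chase 'e': 0 ⇒ 0;  out=∅∪out(0)=∅
  fail(18) 'd': from fail(0)=0 chase 'd': 0 ⇒ 0;  out=∅∪out(0)=∅
  fail(2) 'ac': from fail(1)=0 chase 'c': 0 ⇒ 7;  out=∅∪out(7)=∅
  fail(8) 'cc': from fail(7)=0 chase 'c': 0 ⇒ 7;  out=∅∪out(7)=∅
  fail(11) 'ca': from fail(7)=0 chase 'a': 0 ⇒ 1;  out=∅∪out(1)={6}
  fail(14) 'eb': from fail(13)=0 chase 'b': 0 ⇒ 0;  out=∅∪out(0)=∅
  fail(19) 'dd': from fail(18)=0 chase 'd': 0 ⇒ 18;  out={4}∪out(18)={4}
  fail(3) 'aca': from fail(2)=7 chase 'a': 7 ⇒ 11;  out=∅∪out(11)={6}
  fail(9) 'ccc': from fail(8)=7 chase 'c': 7 ⇒ 8;  out=∅∪out(8)=∅
  fail(12) 'cad': from fail(11)=1 chase 'd': 1→0 ⇒ 18;  out={2}∪out(18)={2}
  fail(15) 'ebe': from fail(14)=0 chase 'e': 0 ⇒ 13;  out=∅∪out(13)=∅
  fail(20) 'ccd': from fail(8)=7 chase 'd': 7→0 ⇒ 18;  out=∅∪out(18)=∅
  fail(4) 'acad': from fail(3)=11 chase 'd': 11 ⇒ 12;  out=∅∪out(12)={2}
  fail(10) 'ccca': from fail(9)=8 chase 'a': 8→7 ⇒ 11;  out={1}∪out(11)={1,6}
  fail(16) 'ebee': from fail(15)=13 chase 'e': 13→0 ⇒ 13;  out=∅∪out(13)=∅
  fail(21) 'ccdd': from fail(20)=18 chase 'd': 18 ⇒ 19;  out=∅∪out(19)={4}
  fail(5) 'acadc': from fail(4)=12 chase 'c': 12→18→0 ⇒ 7;  out=∅∪out(7)=∅
  fail(17) 'ebeec': from fail(16)=13 chase 'c': 13→0 ⇒ 7;  out={3}∪out(7)={3}
  fail(22) 'ccddd': from fail(21)=19 chase 'd': 19→18 ⇒ 19;  out=∅∪out(19)={4}
  fail(6) 'acadca': from fail(5)=7 chase 'a': 7 ⇒ 11;  out={0}∪out(11)={0,6}
  fail(23) 'ccdddc': from fail(22)=19 chase 'c': 19→18→0 ⇒ 7;  out={5}∪out(7)={5}

Text stream:
i=0 'b': node 0→0
i=1 'c': node 0→7
i=2 'c': node 7→8
i=3 'd': node 8→20
i=4 'd': node 20→21  ** P4@[3:4]
i=5 'd': node 21→22  ** P4@[4:5]
i=6 'c': node 22→23  ** P5@[1:6]
i=7 'a': node 23→11 (fail-walked)  ** P6@[7:7]
i=8 'e': node 11→13 (fail-walked)
i=9 'b': node 13→14
i=10 'd': node 14→18 (fail-walked)
i=11 'a': node 18→1 (fail-walked)  ** P6@[11:11]
i=12 'c': node 1→2
i=13 'a': node 2→3  ** P6@[13:13]
i=14 'd': node 3→4  ** P2@[12:14]
i=15 'c': node 4→5
i=16 'c': node 5→8 (fail-walked)
i=17 'd': node 8→20
i=18 'd': node 20→21  ** P4@[17:18]
i=19 'd': node 21→22  ** P4@[18:19]
i=20 'c': node 22→23  ** P5@[15:20]
i=21 'c': node 23→8 (fail-walked)
i=22 'a': node 8→11 (fail-walked)  ** P6@[22:22]
i=23 'd': node 11→12  ** P2@[21:23]
i=24 'd': node 12→19 (fail-walked)  ** P4@[23:24]
i=25 'b': node 19→0 (fail-walked)
i=26 'e': node 0→13
i=27 'd': node 13→18 (fail-walked)
i=28 'd': node 18→19  ** P4@[27:28]
i=29 'b': node 19→0 (fail-walked)
i=30 'c': node 0→7
i=31 'c': node 7→8
i=32 'c': node 8→9
i=33 'c': node 9→9 (fail-walked)
i=34 'a': node 9→10  ** P1@[31:34],P6@[34:34]
i=35 'c': node 10→2 (fail-walked)
i=36 'd': node 2→18 (fail-walked)
i=37 'c': node 18→7 (fail-walked)
i=38 'a': node 7→11  ** P6@[38:38]
i=39 'd': node 11→12  ** P2@[37:39]
i=40 'b': node 12→0 (fail-walked)
i=41 'd': node 0→18
i=42 'a': node 18→1 (fail-walked)  ** P6@[42:42]
i=43 'd': node 1→18 (fail-walked)
i=44 'd': node 18→19  ** P4@[43:44]
i=45 'a': node 19→1 (fail-walked)  ** P6@[45:45]
i=46 'c': node 1→2
i=47 'a': node 2→3  ** P6@[47:47]
i=48 'd': node 3→4  ** P2@[46:48]
i=49 'c': node 4→5
i=50 'a': node 5→6  ** P0@[45:50],P6@[50:50]
i=51 'e': node 6→13 (fail-walked)
i=52 'c': node 13→7 (fail-walked)
i=53 'a': node 7→11  ** P6@[53:53]
i=54 'd': node 11→12  ** P2@[52:54]
i=55 'c': node 12→7 (fail-walked)
i=56 'c': node 7→8
i=57 'c': node 8→9
i=58 'a': node 9→10  ** P1@[55:58],P6@[58:58]
i=59 'a': node 10→1 (fail-walked)  ** P6@[59:59]
i=60 'a': node 1→1 (fail-walked)  ** P6@[60:60]
i=61 'a': node 1→1 (fail-walked)  ** P6@[61:61]

Result: [[4,4],[5,4],[6,5],[7,6],[11,6],[13,6],[14,2],[18,4],[19,4],[20,5],[22,6],[23,2],[24,4],[28,4],[34,1],[34,6],[38,6],[39,2],[42,6],[44,4],[45,6],[47,6],[48,2],[50,0],[50,6],[53,6],[54,2],[58,1],[58,6],[59,6],[60,6],[61,6]]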